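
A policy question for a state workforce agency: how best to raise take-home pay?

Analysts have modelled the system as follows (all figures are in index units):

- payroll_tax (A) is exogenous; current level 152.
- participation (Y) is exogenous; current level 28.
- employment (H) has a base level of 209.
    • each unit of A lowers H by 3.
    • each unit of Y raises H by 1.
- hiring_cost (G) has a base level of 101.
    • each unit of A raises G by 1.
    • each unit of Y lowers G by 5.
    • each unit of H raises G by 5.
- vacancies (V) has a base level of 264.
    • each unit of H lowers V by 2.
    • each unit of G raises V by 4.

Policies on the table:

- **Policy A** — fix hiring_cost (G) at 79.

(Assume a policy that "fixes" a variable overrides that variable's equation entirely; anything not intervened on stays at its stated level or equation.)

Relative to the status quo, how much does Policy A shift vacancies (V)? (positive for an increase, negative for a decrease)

4244

Baseline:
  A = 152
  Y = 28
  H = 209 − 3·152 + 28 = -219
  G = 101 + 152 − 5·28 + 5·(-219) = -982
  V = 264 − 2·(-219) + 4·(-982) = -3226
Policy A (G := 79):
  A = 152
  Y = 28
  H = 209 − 3·152 + 28 = -219
  G = 79
  V = 264 − 2·(-219) + 4·79 = 1018
Change in V: 1018 − (-3226) = 4244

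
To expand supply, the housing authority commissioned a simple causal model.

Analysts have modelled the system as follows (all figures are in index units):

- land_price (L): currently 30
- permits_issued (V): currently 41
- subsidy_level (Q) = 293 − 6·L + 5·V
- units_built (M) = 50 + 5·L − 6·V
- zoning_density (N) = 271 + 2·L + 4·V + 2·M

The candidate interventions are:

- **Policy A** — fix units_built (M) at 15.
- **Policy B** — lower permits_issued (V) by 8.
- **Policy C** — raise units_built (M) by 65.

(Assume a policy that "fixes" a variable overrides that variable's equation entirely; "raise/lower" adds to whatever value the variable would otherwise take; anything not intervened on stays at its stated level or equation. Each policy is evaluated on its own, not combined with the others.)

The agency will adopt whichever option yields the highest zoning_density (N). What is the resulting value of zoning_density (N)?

533

Policy A (M := 15):
  L = 30
  V = 41
  M = 15
  N = 271 + 2·30 + 4·41 + 2·15 = 525
Policy B (V − 8):
  L = 30
  V = 41 − 8 = 33
  M = 50 + 5·30 − 6·33 = 2
  N = 271 + 2·30 + 4·33 + 2·2 = 467
Policy C (M + 65):
  L = 30
  V = 41
  M = 50 + 5·30 − 6·41 (+65 from intervention) = 19
  N = 271 + 2·30 + 4·41 + 2·19 = 533
Comparing — Policy A: N=525, Policy B: N=467, Policy C: N=533. Highest is 533 (Policy C).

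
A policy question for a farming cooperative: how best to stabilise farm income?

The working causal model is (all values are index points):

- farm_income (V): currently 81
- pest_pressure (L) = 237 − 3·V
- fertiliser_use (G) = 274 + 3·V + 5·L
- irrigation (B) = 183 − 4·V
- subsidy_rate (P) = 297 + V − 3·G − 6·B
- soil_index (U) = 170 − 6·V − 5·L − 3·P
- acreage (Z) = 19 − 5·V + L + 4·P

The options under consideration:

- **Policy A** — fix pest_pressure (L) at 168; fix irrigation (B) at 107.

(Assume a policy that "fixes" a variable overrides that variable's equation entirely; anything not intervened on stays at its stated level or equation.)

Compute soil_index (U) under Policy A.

11849

Policy A (L := 168, B := 107):
  V = 81
  L = 168
  G = 274 + 3·81 + 5·168 = 1357
  B = 107
  P = 297 + 81 − 3·1357 − 6·107 = -4335
  U = 170 − 6·81 − 5·168 − 3·(-4335) = 11849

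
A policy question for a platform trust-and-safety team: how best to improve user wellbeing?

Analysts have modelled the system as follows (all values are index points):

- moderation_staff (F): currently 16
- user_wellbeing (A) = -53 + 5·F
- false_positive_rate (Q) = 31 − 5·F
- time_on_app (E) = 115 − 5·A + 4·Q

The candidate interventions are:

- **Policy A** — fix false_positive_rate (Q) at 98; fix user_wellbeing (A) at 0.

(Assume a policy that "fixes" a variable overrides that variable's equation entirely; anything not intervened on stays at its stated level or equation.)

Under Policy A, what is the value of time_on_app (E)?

Policy A (Q := 98, A := 0):
  F = 16
  A = 0
  Q = 98
  E = 115 − 5·0 + 4·98 = 507

507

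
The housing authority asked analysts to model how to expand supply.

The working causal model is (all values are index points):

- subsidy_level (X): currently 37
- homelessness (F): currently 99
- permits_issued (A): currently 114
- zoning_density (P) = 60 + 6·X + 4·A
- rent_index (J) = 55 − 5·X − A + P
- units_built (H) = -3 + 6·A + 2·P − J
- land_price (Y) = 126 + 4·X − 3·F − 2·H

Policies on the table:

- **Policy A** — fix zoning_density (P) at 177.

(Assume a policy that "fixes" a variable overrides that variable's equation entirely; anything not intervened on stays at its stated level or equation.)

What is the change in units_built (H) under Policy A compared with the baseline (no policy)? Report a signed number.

Baseline:
  X = 37
  A = 114
  P = 60 + 6·37 + 4·114 = 738
  J = 55 − 5·37 − 114 + 738 = 494
  H = -3 + 6·114 + 2·738 − 494 = 1663
Policy A (P := 177):
  X = 37
  A = 114
  P = 177
  J = 55 − 5·37 − 114 + 177 = -67
  H = -3 + 6·114 + 2·177 − (-67) = 1102
Change in H: 1102 − 1663 = -561

-561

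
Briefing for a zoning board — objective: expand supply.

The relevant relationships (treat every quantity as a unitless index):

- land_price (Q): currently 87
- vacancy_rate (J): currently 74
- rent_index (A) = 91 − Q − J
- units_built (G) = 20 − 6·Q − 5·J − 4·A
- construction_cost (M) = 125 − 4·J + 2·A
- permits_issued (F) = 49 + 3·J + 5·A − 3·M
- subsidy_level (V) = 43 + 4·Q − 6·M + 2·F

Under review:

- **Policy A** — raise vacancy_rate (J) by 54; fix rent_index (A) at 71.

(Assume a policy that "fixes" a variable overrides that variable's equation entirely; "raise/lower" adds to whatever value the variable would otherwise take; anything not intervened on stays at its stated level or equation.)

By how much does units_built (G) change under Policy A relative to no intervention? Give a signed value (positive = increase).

Baseline:
  Q = 87
  J = 74
  A = 91 − 87 − 74 = -70
  G = 20 − 6·87 − 5·74 − 4·(-70) = -592
Policy A (J + 54, A := 71):
  Q = 87
  J = 74 + 54 = 128
  A = 71
  G = 20 − 6·87 − 5·128 − 4·71 = -1426
Change in G: -1426 − (-592) = -834

-834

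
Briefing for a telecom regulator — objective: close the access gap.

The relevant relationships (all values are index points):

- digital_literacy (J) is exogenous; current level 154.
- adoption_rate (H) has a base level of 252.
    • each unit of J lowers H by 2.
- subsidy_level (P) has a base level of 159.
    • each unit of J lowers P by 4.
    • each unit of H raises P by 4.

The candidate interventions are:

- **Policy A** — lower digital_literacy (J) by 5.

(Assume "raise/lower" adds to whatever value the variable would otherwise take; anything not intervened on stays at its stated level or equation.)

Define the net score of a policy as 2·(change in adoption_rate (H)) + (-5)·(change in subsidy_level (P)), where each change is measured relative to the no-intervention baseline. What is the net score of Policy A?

Baseline:
  J = 154
  H = 252 − 2·154 = -56
  P = 159 − 4·154 + 4·(-56) = -681
Policy A (J − 5):
  J = 154 − 5 = 149
  H = 252 − 2·149 = -46
  P = 159 − 4·149 + 4·(-46) = -621
ΔH = -46 − (-56) = 10; ΔP = -621 − (-681) = 60
Score = 2·10 + (-5)·60 = -280

-280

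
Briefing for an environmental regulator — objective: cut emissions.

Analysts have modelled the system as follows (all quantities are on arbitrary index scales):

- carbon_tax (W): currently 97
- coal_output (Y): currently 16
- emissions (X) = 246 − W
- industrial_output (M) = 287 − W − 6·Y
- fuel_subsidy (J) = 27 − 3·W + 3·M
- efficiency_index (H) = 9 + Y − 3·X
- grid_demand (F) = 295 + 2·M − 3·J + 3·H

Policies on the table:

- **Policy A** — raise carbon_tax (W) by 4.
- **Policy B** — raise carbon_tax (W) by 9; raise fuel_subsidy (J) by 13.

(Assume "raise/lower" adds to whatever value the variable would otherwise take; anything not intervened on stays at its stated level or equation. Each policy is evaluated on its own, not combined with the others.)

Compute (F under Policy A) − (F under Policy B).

-86

Policy A (W + 4):
  W = 97 + 4 = 101
  Y = 16
  X = 246 − 101 = 145
  M = 287 − 101 − 6·16 = 90
  J = 27 − 3·101 + 3·90 = -6
  H = 9 + 16 − 3·145 = -410
  F = 295 + 2·90 − 3·(-6) + 3·(-410) = -737
Policy B (W + 9, J + 13):
  W = 97 + 9 = 106
  Y = 16
  X = 246 − 106 = 140
  M = 287 − 106 − 6·16 = 85
  J = 27 − 3·106 + 3·85 (+13 from intervention) = -23
  H = 9 + 16 − 3·140 = -395
  F = 295 + 2·85 − 3·(-23) + 3·(-395) = -651
F: -737 − (-651) = -86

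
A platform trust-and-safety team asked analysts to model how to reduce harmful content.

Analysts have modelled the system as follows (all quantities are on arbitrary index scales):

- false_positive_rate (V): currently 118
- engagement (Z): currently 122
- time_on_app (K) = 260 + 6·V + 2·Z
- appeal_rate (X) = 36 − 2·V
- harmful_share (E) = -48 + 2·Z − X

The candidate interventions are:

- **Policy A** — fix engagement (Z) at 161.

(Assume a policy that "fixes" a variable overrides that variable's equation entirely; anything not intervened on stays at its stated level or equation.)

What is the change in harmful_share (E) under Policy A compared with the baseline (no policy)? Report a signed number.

78

Baseline:
  V = 118
  Z = 122
  X = 36 − 2·118 = -200
  E = -48 + 2·122 − (-200) = 396
Policy A (Z := 161):
  V = 118
  Z = 161
  X = 36 − 2·118 = -200
  E = -48 + 2·161 − (-200) = 474
Change in E: 474 − 396 = 78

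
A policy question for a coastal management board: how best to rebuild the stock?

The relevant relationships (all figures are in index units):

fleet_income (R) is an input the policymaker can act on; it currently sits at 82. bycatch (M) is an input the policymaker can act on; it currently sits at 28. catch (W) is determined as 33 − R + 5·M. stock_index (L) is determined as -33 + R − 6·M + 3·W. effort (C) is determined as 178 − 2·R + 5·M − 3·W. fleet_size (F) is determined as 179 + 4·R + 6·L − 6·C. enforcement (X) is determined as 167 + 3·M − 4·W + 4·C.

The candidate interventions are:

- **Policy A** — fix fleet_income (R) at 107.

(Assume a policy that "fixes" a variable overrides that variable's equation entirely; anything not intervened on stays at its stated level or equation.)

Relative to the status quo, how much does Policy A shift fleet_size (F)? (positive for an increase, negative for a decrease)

-350

Baseline:
  R = 82
  M = 28
  W = 33 − 82 + 5·28 = 91
  L = -33 + 82 − 6·28 + 3·91 = 154
  C = 178 − 2·82 + 5·28 − 3·91 = -119
  F = 179 + 4·82 + 6·154 − 6·(-119) = 2145
Policy A (R := 107):
  R = 107
  M = 28
  W = 33 − 107 + 5·28 = 66
  L = -33 + 107 − 6·28 + 3·66 = 104
  C = 178 − 2·107 + 5·28 − 3·66 = -94
  F = 179 + 4·107 + 6·104 − 6·(-94) = 1795
Change in F: 1795 − 2145 = -350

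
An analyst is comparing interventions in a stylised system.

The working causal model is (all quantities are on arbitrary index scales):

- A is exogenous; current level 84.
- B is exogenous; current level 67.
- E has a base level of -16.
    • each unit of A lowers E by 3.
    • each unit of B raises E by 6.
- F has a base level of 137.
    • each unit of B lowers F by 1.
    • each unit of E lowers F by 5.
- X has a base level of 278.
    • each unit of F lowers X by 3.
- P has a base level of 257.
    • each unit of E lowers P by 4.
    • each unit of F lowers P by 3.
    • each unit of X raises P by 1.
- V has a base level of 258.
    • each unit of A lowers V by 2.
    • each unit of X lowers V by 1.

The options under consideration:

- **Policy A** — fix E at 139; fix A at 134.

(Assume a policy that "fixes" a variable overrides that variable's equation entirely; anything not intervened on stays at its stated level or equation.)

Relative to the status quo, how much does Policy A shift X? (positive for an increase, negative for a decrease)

Baseline:
  A = 84
  B = 67
  E = -16 − 3·84 + 6·67 = 134
  F = 137 − 67 − 5·134 = -600
  X = 278 − 3·(-600) = 2078
Policy A (E := 139, A := 134):
  A = 134
  B = 67
  E = 139
  F = 137 − 67 − 5·139 = -625
  X = 278 − 3·(-625) = 2153
Change in X: 2153 − 2078 = 75

75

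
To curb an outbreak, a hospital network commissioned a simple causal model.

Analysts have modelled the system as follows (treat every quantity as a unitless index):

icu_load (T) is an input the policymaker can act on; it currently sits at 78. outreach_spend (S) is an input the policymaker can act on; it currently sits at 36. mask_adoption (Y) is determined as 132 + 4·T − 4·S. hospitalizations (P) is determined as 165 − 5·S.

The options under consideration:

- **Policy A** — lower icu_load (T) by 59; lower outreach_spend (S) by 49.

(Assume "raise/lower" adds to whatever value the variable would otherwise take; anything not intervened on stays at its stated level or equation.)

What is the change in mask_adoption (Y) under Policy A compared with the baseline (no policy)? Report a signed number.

Baseline:
  T = 78
  S = 36
  Y = 132 + 4·78 − 4·36 = 300
Policy A (T − 59, S − 49):
  T = 78 − 59 = 19
  S = 36 − 49 = -13
  Y = 132 + 4·19 − 4·(-13) = 260
Change in Y: 260 − 300 = -40

-40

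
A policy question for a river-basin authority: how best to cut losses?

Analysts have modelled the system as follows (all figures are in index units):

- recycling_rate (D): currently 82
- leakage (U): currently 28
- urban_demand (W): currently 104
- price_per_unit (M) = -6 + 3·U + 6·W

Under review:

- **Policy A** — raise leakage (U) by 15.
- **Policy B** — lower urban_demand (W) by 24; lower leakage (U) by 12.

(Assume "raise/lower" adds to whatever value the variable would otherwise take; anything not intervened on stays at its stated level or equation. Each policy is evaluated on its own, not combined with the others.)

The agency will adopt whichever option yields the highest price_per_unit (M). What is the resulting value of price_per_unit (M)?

Policy A (U + 15):
  U = 28 + 15 = 43
  W = 104
  M = -6 + 3·43 + 6·104 = 747
Policy B (W − 24, U − 12):
  U = 28 − 12 = 16
  W = 104 − 24 = 80
  M = -6 + 3·16 + 6·80 = 522
Comparing — Policy A: M=747, Policy B: M=522. Highest is 747 (Policy A).

747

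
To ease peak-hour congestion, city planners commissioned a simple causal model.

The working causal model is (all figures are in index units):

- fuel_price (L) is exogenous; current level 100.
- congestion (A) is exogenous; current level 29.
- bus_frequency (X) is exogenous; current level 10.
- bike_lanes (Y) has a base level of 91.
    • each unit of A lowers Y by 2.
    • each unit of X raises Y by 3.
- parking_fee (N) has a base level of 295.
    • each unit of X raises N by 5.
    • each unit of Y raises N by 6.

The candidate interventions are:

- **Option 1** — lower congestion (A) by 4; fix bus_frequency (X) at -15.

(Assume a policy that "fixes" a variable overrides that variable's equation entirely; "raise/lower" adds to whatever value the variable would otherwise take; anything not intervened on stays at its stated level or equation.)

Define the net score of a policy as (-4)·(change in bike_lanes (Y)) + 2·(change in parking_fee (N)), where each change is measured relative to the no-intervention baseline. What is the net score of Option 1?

Baseline:
  A = 29
  X = 10
  Y = 91 − 2·29 + 3·10 = 63
  N = 295 + 5·10 + 6·63 = 723
Option 1 (A − 4, X := -15):
  A = 29 − 4 = 25
  X = -15
  Y = 91 − 2·25 + 3·(-15) = -4
  N = 295 + 5·(-15) + 6·(-4) = 196
ΔY = -4 − 63 = -67; ΔN = 196 − 723 = -527
Score = (-4)·(-67) + 2·(-527) = -786

-786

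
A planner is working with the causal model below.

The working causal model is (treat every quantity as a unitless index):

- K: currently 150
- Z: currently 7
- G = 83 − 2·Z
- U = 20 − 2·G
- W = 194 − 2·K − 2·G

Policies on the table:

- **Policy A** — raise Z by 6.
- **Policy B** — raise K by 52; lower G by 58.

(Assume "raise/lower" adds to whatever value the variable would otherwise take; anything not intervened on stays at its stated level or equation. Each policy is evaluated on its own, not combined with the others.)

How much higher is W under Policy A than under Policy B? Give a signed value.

Policy A (Z + 6):
  K = 150
  Z = 7 + 6 = 13
  G = 83 − 2·13 = 57
  W = 194 − 2·150 − 2·57 = -220
Policy B (K + 52, G − 58):
  K = 150 + 52 = 202
  Z = 7
  G = 83 − 2·7 (−58 from intervention) = 11
  W = 194 − 2·202 − 2·11 = -232
W: -220 − (-232) = 12

12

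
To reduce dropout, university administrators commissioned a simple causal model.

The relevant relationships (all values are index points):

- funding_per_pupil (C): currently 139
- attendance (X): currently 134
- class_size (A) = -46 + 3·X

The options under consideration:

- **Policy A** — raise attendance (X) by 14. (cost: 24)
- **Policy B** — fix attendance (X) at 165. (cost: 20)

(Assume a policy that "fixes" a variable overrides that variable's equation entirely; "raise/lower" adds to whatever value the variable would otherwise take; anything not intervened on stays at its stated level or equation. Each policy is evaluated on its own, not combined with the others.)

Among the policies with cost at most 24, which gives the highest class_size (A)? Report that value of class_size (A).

Policy A (X + 14):
  X = 134 + 14 = 148
  A = -46 + 3·148 = 398
Policy B (X := 165):
  X = 165
  A = -46 + 3·165 = 449
Comparing — Policy A: A=398, Policy B: A=449. Highest is 449 (Policy B).

449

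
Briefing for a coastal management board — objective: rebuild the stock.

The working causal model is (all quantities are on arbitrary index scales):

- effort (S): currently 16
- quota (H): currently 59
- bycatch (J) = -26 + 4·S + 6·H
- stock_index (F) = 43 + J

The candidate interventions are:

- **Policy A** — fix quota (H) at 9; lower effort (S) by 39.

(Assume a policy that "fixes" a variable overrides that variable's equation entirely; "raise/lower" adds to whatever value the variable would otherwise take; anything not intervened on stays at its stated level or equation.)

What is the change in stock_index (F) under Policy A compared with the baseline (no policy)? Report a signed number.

-456

Baseline:
  S = 16
  H = 59
  J = -26 + 4·16 + 6·59 = 392
  F = 43 + 392 = 435
Policy A (H := 9, S − 39):
  S = 16 − 39 = -23
  H = 9
  J = -26 + 4·(-23) + 6·9 = -64
  F = 43 + (-64) = -21
Change in F: -21 − 435 = -456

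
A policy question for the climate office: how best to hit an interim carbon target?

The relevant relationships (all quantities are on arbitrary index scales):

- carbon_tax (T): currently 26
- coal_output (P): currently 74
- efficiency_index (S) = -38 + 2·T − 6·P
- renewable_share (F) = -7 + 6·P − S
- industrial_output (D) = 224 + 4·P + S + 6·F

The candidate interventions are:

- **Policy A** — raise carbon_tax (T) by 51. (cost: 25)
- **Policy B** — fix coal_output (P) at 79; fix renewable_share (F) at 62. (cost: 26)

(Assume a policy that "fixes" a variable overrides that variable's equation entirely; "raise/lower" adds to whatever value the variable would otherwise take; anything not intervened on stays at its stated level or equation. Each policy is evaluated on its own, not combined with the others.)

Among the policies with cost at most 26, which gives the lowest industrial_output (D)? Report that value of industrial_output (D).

Policy A (T + 51):
  T = 26 + 51 = 77
  P = 74
  S = -38 + 2·77 − 6·74 = -328
  F = -7 + 6·74 − (-328) = 765
  D = 224 + 4·74 + (-328) + 6·765 = 4782
Policy B (P := 79, F := 62):
  T = 26
  P = 79
  S = -38 + 2·26 − 6·79 = -460
  F = 62
  D = 224 + 4·79 + (-460) + 6·62 = 452
Comparing — Policy A: D=4782, Policy B: D=452. Lowest is 452 (Policy B).

452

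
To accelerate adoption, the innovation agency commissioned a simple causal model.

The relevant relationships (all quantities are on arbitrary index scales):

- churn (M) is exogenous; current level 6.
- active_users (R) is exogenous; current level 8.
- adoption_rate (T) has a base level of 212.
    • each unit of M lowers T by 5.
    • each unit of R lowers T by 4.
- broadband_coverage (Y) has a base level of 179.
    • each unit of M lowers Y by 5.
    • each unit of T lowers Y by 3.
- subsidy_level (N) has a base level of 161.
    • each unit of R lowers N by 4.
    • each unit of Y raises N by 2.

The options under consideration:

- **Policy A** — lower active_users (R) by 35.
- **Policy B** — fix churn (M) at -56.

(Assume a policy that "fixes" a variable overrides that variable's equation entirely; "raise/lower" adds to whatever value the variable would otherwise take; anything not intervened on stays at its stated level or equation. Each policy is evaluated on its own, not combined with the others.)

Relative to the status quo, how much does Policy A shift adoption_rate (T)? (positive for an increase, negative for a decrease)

140

Baseline:
  M = 6
  R = 8
  T = 212 − 5·6 − 4·8 = 150
Policy A (R − 35):
  M = 6
  R = 8 − 35 = -27
  T = 212 − 5·6 − 4·(-27) = 290
Change in T: 290 − 150 = 140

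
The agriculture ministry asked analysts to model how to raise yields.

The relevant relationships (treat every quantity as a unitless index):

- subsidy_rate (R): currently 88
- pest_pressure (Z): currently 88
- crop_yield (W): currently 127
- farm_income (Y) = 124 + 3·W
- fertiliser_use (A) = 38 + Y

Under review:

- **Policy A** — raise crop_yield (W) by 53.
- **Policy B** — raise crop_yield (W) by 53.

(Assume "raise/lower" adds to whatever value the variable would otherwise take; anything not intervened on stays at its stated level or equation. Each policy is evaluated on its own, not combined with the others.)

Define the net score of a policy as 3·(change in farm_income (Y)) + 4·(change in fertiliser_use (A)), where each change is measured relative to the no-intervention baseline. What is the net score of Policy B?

Baseline:
  W = 127
  Y = 124 + 3·127 = 505
  A = 38 + 505 = 543
Policy B (W + 53):
  W = 127 + 53 = 180
  Y = 124 + 3·180 = 664
  A = 38 + 664 = 702
ΔY = 664 − 505 = 159; ΔA = 702 − 543 = 159
Score = 3·159 + 4·159 = 1113

1113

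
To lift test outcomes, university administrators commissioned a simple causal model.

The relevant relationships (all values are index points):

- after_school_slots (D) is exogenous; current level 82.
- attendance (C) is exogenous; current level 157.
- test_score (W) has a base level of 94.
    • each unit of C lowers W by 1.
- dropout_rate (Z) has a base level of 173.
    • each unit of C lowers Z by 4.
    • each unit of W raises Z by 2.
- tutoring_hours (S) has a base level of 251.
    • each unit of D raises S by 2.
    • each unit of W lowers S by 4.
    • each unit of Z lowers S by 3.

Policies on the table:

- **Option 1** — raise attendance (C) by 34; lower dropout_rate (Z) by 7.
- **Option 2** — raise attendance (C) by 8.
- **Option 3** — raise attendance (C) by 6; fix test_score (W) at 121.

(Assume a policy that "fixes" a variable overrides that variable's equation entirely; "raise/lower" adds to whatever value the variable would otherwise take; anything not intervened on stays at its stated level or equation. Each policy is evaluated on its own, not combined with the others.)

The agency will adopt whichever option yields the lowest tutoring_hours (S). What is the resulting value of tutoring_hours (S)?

Option 1 (C + 34, Z − 7):
  D = 82
  C = 157 + 34 = 191
  W = 94 − 191 = -97
  Z = 173 − 4·191 + 2·(-97) (−7 from intervention) = -792
  S = 251 + 2·82 − 4·(-97) − 3·(-792) = 3179
Option 2 (C + 8):
  D = 82
  C = 157 + 8 = 165
  W = 94 − 165 = -71
  Z = 173 − 4·165 + 2·(-71) = -629
  S = 251 + 2·82 − 4·(-71) − 3·(-629) = 2586
Option 3 (C + 6, W := 121):
  D = 82
  C = 157 + 6 = 163
  W = 121
  Z = 173 − 4·163 + 2·121 = -237
  S = 251 + 2·82 − 4·121 − 3·(-237) = 642
Comparing — Option 1: S=3179, Option 2: S=2586, Option 3: S=642. Lowest is 642 (Option 3).

642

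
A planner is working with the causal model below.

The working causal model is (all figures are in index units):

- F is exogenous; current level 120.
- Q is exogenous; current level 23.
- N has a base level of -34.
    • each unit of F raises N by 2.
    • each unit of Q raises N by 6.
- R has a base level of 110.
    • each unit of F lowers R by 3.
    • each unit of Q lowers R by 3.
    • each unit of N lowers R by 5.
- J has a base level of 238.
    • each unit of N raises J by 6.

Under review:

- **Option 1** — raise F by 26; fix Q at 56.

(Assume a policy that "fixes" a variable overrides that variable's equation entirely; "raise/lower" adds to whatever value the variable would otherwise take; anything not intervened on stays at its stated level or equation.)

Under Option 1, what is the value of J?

Option 1 (F + 26, Q := 56):
  F = 120 + 26 = 146
  Q = 56
  N = -34 + 2·146 + 6·56 = 594
  J = 238 + 6·594 = 3802

3802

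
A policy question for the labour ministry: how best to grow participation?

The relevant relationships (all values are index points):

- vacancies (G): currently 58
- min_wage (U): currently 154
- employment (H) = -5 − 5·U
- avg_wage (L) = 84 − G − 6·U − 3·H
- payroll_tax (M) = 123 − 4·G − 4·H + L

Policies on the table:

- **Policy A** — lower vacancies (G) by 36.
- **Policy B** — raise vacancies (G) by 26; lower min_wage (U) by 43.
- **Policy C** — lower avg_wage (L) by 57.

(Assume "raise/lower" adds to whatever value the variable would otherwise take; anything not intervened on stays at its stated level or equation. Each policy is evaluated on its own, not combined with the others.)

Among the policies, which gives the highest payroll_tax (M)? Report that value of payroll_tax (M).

Policy A (G − 36):
  G = 58 − 36 = 22
  U = 154
  H = -5 − 5·154 = -775
  L = 84 − 22 − 6·154 − 3·(-775) = 1463
  M = 123 − 4·22 − 4·(-775) + 1463 = 4598
Policy B (G + 26, U − 43):
  G = 58 + 26 = 84
  U = 154 − 43 = 111
  H = -5 − 5·111 = -560
  L = 84 − 84 − 6·111 − 3·(-560) = 1014
  M = 123 − 4·84 − 4·(-560) + 1014 = 3041
Policy C (L − 57):
  G = 58
  U = 154
  H = -5 − 5·154 = -775
  L = 84 − 58 − 6·154 − 3·(-775) (−57 from intervention) = 1370
  M = 123 − 4·58 − 4·(-775) + 1370 = 4361
Comparing — Policy A: M=4598, Policy B: M=3041, Policy C: M=4361. Highest is 4598 (Policy A).

4598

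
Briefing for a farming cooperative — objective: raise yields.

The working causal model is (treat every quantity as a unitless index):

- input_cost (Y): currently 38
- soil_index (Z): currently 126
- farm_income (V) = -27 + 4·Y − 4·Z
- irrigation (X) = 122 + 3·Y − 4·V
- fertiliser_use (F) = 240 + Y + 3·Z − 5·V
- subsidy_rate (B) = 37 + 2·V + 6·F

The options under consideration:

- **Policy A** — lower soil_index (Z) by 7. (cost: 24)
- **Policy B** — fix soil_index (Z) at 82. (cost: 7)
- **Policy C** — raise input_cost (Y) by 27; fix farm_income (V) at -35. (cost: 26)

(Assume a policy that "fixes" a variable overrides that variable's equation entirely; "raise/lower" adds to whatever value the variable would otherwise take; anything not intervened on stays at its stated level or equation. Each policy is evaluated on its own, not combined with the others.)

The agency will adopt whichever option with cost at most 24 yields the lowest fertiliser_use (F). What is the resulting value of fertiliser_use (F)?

Policy A (Z − 7):
  Y = 38
  Z = 126 − 7 = 119
  V = -27 + 4·38 − 4·119 = -351
  F = 240 + 38 + 3·119 − 5·(-351) = 2390
Policy B (Z := 82):
  Y = 38
  Z = 82
  V = -27 + 4·38 − 4·82 = -203
  F = 240 + 38 + 3·82 − 5·(-203) = 1539
Comparing — Policy A: F=2390, Policy B: F=1539. Lowest is 1539 (Policy B).

1539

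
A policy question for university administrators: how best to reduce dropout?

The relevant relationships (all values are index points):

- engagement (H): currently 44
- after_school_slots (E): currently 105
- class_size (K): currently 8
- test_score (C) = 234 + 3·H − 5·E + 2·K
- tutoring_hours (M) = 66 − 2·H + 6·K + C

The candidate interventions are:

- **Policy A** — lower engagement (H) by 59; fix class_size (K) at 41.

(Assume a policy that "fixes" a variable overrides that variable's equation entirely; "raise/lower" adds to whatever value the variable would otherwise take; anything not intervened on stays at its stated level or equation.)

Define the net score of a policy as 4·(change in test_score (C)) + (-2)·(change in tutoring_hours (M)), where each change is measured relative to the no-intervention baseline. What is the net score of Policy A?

Baseline:
  H = 44
  E = 105
  K = 8
  C = 234 + 3·44 − 5·105 + 2·8 = -143
  M = 66 − 2·44 + 6·8 + (-143) = -117
Policy A (H − 59, K := 41):
  H = 44 − 59 = -15
  E = 105
  K = 41
  C = 234 + 3·(-15) − 5·105 + 2·41 = -254
  M = 66 − 2·(-15) + 6·41 + (-254) = 88
ΔC = -254 − (-143) = -111; ΔM = 88 − (-117) = 205
Score = 4·(-111) + (-2)·205 = -854

-854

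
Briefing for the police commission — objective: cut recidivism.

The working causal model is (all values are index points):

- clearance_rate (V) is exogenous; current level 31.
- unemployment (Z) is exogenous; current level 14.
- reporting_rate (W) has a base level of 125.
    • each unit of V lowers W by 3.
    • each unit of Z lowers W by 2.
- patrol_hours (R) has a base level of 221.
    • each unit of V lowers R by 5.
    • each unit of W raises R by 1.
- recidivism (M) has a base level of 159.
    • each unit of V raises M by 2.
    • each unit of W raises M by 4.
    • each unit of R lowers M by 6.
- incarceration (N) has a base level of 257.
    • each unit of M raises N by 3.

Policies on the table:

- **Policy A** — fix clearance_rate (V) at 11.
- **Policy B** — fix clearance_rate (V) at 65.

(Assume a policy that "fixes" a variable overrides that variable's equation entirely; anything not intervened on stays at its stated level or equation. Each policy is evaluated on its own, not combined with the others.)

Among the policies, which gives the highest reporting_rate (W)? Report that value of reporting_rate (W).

Policy A (V := 11):
  V = 11
  Z = 14
  W = 125 − 3·11 − 2·14 = 64
Policy B (V := 65):
  V = 65
  Z = 14
  W = 125 − 3·65 − 2·14 = -98
Comparing — Policy A: W=64, Policy B: W=-98. Highest is 64 (Policy A).

64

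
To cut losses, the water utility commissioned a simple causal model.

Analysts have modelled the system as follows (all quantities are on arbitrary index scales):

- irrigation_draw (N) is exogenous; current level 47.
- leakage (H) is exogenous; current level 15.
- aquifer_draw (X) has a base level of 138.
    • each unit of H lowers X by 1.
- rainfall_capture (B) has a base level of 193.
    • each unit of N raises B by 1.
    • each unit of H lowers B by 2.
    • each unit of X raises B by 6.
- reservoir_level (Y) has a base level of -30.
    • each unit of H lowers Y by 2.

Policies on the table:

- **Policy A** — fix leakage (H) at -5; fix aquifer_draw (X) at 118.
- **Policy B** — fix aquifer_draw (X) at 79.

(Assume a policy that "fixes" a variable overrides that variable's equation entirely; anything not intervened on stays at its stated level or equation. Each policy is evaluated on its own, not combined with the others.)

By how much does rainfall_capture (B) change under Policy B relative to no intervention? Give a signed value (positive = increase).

-264

Baseline:
  N = 47
  H = 15
  X = 138 − 15 = 123
  B = 193 + 47 − 2·15 + 6·123 = 948
Policy B (X := 79):
  N = 47
  H = 15
  X = 79
  B = 193 + 47 − 2·15 + 6·79 = 684
Change in B: 684 − 948 = -264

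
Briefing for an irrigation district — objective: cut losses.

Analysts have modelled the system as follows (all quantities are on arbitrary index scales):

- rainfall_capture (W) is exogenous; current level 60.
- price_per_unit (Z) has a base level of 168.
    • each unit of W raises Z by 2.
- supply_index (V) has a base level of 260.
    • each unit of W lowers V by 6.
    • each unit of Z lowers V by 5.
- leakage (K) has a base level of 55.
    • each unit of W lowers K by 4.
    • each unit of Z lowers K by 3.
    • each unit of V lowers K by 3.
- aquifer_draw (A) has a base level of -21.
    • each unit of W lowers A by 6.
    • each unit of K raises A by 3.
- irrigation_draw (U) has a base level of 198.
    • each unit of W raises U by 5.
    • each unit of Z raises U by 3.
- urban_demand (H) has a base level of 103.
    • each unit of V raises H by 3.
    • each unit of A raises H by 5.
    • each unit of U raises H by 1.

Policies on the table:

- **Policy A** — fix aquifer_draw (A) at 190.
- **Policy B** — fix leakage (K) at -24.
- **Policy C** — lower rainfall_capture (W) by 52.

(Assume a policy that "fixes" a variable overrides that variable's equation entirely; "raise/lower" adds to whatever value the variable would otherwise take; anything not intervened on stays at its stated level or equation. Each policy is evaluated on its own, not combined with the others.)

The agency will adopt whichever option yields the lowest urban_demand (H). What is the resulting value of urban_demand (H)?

Policy A (A := 190):
  W = 60
  Z = 168 + 2·60 = 288
  V = 260 − 6·60 − 5·288 = -1540
  K = 55 − 4·60 − 3·288 − 3·(-1540) = 3571
  A = 190
  U = 198 + 5·60 + 3·288 = 1362
  H = 103 + 3·(-1540) + 5·190 + 1362 = -2205
Policy B (K := -24):
  W = 60
  Z = 168 + 2·60 = 288
  V = 260 − 6·60 − 5·288 = -1540
  K = -24
  A = -21 − 6·60 + 3·(-24) = -453
  U = 198 + 5·60 + 3·288 = 1362
  H = 103 + 3·(-1540) + 5·(-453) + 1362 = -5420
Policy C (W − 52):
  W = 60 − 52 = 8
  Z = 168 + 2·8 = 184
  V = 260 − 6·8 − 5·184 = -708
  K = 55 − 4·8 − 3·184 − 3·(-708) = 1595
  A = -21 − 6·8 + 3·1595 = 4716
  U = 198 + 5·8 + 3·184 = 790
  H = 103 + 3·(-708) + 5·4716 + 790 = 22349
Comparing — Policy A: H=-2205, Policy B: H=-5420, Policy C: H=22349. Lowest is -5420 (Policy B).

-5420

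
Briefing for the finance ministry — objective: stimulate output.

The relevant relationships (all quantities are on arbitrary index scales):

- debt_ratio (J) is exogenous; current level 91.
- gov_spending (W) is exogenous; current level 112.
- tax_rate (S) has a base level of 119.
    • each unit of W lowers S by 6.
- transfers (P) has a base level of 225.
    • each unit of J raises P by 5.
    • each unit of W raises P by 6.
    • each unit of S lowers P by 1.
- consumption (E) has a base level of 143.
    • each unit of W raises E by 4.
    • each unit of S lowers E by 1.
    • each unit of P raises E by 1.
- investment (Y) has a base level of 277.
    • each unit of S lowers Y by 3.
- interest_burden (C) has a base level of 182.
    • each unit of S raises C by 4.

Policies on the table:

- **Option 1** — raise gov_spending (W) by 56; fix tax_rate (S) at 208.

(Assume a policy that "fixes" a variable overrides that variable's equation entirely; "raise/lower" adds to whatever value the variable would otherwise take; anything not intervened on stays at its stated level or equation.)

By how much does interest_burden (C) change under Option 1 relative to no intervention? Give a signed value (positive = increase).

Baseline:
  W = 112
  S = 119 − 6·112 = -553
  C = 182 + 4·(-553) = -2030
Option 1 (W + 56, S := 208):
  W = 112 + 56 = 168
  S = 208
  C = 182 + 4·208 = 1014
Change in C: 1014 − (-2030) = 3044

3044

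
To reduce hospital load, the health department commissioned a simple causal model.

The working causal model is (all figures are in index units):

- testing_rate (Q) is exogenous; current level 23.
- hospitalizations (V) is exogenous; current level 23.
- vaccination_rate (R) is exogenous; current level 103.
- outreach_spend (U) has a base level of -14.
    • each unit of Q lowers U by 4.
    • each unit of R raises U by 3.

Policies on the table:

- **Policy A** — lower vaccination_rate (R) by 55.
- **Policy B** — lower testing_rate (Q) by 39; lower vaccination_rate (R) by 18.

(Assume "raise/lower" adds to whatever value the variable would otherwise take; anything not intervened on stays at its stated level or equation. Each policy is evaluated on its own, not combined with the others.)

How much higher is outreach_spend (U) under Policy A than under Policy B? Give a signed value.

Policy A (R − 55):
  Q = 23
  R = 103 − 55 = 48
  U = -14 − 4·23 + 3·48 = 38
Policy B (Q − 39, R − 18):
  Q = 23 − 39 = -16
  R = 103 − 18 = 85
  U = -14 − 4·(-16) + 3·85 = 305
U: 38 − 305 = -267

-267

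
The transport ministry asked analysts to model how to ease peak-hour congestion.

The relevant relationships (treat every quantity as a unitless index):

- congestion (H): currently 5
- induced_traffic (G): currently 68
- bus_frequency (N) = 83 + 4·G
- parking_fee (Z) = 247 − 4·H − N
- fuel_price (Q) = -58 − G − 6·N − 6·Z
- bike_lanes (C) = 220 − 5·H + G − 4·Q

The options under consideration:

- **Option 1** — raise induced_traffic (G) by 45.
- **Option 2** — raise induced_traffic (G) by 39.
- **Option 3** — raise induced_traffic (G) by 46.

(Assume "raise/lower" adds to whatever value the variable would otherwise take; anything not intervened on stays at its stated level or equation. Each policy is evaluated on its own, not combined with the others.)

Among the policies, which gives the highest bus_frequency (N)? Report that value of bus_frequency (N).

539

Option 1 (G + 45):
  G = 68 + 45 = 113
  N = 83 + 4·113 = 535
Option 2 (G + 39):
  G = 68 + 39 = 107
  N = 83 + 4·107 = 511
Option 3 (G + 46):
  G = 68 + 46 = 114
  N = 83 + 4·114 = 539
Comparing — Option 1: N=535, Option 2: N=511, Option 3: N=539. Highest is 539 (Option 3).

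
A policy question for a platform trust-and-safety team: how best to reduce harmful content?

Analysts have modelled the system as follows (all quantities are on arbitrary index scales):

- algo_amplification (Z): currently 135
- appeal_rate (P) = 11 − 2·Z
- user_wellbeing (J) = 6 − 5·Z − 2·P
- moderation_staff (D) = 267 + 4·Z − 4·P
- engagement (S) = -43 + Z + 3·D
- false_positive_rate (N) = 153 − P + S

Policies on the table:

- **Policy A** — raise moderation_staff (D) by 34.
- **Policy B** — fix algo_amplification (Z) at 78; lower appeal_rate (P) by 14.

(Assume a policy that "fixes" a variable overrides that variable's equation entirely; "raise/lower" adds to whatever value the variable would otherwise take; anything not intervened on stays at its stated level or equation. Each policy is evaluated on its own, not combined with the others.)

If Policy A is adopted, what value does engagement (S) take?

5723

Policy A (D + 34):
  Z = 135
  P = 11 − 2·135 = -259
  D = 267 + 4·135 − 4·(-259) (+34 from intervention) = 1877
  S = -43 + 135 + 3·1877 = 5723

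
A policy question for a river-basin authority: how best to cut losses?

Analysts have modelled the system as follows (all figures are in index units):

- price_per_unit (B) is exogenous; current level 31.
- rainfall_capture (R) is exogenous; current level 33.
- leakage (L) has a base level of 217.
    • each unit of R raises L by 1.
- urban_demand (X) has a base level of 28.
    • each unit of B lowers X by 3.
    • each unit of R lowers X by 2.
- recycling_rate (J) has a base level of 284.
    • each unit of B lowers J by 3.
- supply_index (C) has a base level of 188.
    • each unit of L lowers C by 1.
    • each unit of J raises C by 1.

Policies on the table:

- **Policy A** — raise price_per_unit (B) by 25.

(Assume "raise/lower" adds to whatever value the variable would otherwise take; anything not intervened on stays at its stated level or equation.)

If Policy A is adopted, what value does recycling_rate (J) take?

Policy A (B + 25):
  B = 31 + 25 = 56
  J = 284 − 3·56 = 116

116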